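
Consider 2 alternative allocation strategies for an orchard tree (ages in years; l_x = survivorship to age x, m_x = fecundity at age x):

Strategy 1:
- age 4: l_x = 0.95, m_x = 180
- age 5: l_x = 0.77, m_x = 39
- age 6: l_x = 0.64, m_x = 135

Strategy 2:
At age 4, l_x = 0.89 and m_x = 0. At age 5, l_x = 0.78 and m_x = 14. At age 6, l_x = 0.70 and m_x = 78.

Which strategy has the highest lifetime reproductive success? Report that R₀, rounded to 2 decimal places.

Strategy 1: R₀ = 0.95×180 + 0.77×39 + 0.64×135 = 287.4300
Strategy 2: R₀ = 0.89×0 + 0.78×14 + 0.70×78 = 65.5200
Highest R₀: strategy 1 with 287.4300.

287.43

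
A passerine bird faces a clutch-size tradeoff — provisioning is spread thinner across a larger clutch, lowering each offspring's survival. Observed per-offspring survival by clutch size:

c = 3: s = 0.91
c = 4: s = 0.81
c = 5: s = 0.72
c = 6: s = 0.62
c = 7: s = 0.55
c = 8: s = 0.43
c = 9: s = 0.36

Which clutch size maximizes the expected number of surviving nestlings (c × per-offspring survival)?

7

Expected surviving nestlings = c × s(c):
  c=3: 3 × 0.91 = 2.730
  c=4: 4 × 0.81 = 3.240
  c=5: 5 × 0.72 = 3.600
  c=6: 6 × 0.62 = 3.720
  c=7: 7 × 0.55 = 3.850
  c=8: 8 × 0.43 = 3.440
  c=9: 9 × 0.36 = 3.240
Maximum at c = 7 (3.850 surviving nestlings).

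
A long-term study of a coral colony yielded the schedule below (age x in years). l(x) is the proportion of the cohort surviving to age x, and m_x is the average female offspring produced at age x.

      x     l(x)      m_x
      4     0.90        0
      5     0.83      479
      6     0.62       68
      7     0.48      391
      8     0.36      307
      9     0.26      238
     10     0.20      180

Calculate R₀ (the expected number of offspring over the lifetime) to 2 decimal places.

R₀ = Σ l(x) m_x:
  age 4: 0.90 × 0 = 0.0000
  age 5: 0.83 × 479 = 397.5700
  age 6: 0.62 × 68 = 42.1600
  age 7: 0.48 × 391 = 187.6800
  age 8: 0.36 × 307 = 110.5200
  age 9: 0.26 × 238 = 61.8800
  age 10: 0.20 × 180 = 36.0000
R₀ = 0.0000 + 397.5700 + 42.1600 + 187.6800 + 110.5200 + 61.8800 + 36.0000 = 835.8100

835.81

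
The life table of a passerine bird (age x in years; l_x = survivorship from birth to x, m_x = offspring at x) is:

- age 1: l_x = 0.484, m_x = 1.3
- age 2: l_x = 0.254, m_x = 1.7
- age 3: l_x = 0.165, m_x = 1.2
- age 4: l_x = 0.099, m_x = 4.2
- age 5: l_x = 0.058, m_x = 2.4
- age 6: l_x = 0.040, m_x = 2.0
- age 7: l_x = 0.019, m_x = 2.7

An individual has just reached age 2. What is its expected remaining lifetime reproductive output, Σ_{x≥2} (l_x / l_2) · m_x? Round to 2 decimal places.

5.18

l_2 = 0.254. Conditional survival from age 2 to x is l_x / l_2.
  x=2: (0.254/0.254) × 1.7 = 1.7000
  x=3: (0.165/0.254) × 1.2 = 0.7795
  x=4: (0.099/0.254) × 4.2 = 1.6370
  x=5: (0.058/0.254) × 2.4 = 0.5480
  x=6: (0.040/0.254) × 2.0 = 0.3150
  x=7: (0.019/0.254) × 2.7 = 0.2020
Sum = 1.7000 + 0.7795 + 1.6370 + 0.5480 + 0.3150 + 0.2020 = 5.1815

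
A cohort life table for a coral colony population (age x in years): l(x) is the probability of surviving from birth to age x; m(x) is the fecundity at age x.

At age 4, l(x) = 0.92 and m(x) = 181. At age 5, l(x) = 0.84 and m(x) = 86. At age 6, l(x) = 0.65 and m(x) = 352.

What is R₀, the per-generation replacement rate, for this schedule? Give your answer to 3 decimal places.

R₀ = Σ l(x) m(x):
  age 4: 0.92 × 181 = 166.5200
  age 5: 0.84 × 86 = 72.2400
  age 6: 0.65 × 352 = 228.8000
R₀ = 166.5200 + 72.2400 + 228.8000 = 467.5600

467.560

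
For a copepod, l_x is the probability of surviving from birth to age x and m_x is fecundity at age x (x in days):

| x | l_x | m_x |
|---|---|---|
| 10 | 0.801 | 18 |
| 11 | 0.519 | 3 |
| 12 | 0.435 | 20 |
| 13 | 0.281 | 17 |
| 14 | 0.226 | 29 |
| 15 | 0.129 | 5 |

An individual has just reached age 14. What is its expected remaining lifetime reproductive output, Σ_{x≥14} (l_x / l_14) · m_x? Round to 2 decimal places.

l_14 = 0.226. Conditional survival from age 14 to x is l_x / l_14.
  x=14: (0.226/0.226) × 29 = 29.0000
  x=15: (0.129/0.226) × 5 = 2.8540
Sum = 29.0000 + 2.8540 = 31.8540

31.85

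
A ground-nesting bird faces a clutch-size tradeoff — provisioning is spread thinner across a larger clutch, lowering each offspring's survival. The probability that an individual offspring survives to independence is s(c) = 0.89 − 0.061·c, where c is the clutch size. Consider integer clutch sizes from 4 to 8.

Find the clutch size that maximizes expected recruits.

7

Expected recruits = c × s(c):
  c=4: 4 × 0.646 = 2.584
  c=5: 5 × 0.585 = 2.925
  c=6: 6 × 0.524 = 3.144
  c=7: 7 × 0.463 = 3.241
  c=8: 8 × 0.402 = 3.216
Maximum at c = 7 (3.241 recruits).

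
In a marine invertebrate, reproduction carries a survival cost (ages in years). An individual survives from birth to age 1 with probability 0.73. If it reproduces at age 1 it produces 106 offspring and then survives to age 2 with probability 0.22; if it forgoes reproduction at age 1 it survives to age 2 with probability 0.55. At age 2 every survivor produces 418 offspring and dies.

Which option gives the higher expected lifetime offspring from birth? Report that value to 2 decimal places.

167.83

breed at age 1: R₀ = 0.73 × (106 + 0.22 × 418) = 0.73 × 197.9600 = 144.5108
delay to age 2: R₀ = 0.73 × (0.55 × 418) = 0.73 × 229.9000 = 167.8270
Higher: delay to age 2 (167.8270).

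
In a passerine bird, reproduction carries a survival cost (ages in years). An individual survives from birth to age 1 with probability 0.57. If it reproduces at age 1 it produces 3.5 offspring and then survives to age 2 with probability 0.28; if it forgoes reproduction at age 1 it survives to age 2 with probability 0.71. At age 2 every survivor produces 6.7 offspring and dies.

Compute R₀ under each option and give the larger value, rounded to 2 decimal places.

3.06

breed at age 1: R₀ = 0.57 × (3.5 + 0.28 × 6.7) = 0.57 × 5.3760 = 3.0643
delay to age 2: R₀ = 0.57 × (0.71 × 6.7) = 0.57 × 4.7570 = 2.7115
Higher: breed at age 1 (3.0643).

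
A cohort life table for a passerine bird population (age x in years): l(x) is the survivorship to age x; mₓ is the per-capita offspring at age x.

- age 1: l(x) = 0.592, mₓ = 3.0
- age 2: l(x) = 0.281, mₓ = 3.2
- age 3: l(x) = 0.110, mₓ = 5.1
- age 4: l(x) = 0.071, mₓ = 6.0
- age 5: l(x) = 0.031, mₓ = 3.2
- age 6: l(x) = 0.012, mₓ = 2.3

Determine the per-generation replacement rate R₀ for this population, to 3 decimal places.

3.789

R₀ = Σ l(x) mₓ:
  age 1: 0.592 × 3.0 = 1.7760
  age 2: 0.281 × 3.2 = 0.8992
  age 3: 0.110 × 5.1 = 0.5610
  age 4: 0.071 × 6.0 = 0.4260
  age 5: 0.031 × 3.2 = 0.0992
  age 6: 0.012 × 2.3 = 0.0276
R₀ = 1.7760 + 0.8992 + 0.5610 + 0.4260 + 0.0992 + 0.0276 = 3.7890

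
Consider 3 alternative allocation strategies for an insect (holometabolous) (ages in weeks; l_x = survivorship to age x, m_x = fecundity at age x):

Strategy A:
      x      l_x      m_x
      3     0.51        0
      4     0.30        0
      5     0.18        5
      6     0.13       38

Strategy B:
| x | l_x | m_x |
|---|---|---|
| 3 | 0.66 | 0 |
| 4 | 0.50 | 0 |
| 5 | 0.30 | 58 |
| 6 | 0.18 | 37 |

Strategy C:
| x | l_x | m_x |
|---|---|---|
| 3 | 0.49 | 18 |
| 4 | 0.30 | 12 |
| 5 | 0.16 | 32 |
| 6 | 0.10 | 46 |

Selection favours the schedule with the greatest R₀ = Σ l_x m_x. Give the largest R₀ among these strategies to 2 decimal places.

24.06

Strategy A: R₀ = 0.51×0 + 0.30×0 + 0.18×5 + 0.13×38 = 5.8400
Strategy B: R₀ = 0.66×0 + 0.50×0 + 0.30×58 + 0.18×37 = 24.0600
Strategy C: R₀ = 0.49×18 + 0.30×12 + 0.16×32 + 0.10×46 = 22.1400
Highest R₀: strategy B with 24.0600.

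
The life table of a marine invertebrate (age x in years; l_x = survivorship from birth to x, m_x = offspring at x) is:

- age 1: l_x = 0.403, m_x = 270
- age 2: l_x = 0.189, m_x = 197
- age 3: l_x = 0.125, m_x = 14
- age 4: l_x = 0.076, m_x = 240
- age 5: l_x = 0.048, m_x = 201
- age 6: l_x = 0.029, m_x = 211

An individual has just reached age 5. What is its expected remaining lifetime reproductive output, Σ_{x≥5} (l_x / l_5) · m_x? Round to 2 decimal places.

328.48

l_5 = 0.048. Conditional survival from age 5 to x is l_x / l_5.
  x=5: (0.048/0.048) × 201 = 201.0000
  x=6: (0.029/0.048) × 211 = 127.4792
Sum = 201.0000 + 127.4792 = 328.4792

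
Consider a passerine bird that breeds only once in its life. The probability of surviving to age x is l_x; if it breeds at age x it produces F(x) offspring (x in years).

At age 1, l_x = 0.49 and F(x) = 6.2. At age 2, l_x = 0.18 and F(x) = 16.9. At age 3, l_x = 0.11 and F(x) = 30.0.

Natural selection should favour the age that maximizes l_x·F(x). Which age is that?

3

Expected offspring if breeding at age x = l_x × F(x):
  age 1: 0.49 × 6.2 = 3.038
  age 2: 0.18 × 16.9 = 3.042
  age 3: 0.11 × 30.0 = 3.300
Maximum at age 3 (3.300).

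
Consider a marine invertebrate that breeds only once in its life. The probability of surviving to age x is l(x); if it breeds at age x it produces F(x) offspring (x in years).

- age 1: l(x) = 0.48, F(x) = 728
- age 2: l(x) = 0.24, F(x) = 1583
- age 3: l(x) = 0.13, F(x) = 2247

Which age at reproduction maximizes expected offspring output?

Expected offspring if breeding at age x = l(x) × F(x):
  age 1: 0.48 × 728 = 349.440
  age 2: 0.24 × 1583 = 379.920
  age 3: 0.13 × 2247 = 292.110
Maximum at age 2 (379.920).

2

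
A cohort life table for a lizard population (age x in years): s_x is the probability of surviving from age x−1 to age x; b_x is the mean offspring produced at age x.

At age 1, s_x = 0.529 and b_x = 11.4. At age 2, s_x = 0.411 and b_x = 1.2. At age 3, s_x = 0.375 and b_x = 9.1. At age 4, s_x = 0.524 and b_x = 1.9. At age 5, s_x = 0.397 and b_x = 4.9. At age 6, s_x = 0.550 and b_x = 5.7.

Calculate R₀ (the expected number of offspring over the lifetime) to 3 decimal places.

Survivorship from birth: l_x = s_1·s_2·…·s_x.
  l_1 = 0.52900
  l_2 = 0.21742
  l_3 = 0.08153
  l_4 = 0.04272
  l_5 = 0.01696
  l_6 = 0.00933
R₀ = Σ l_x b_x:
  age 1: 0.52900 × 11.4 = 6.0306
  age 2: 0.21742 × 1.2 = 0.2609
  age 3: 0.08153 × 9.1 = 0.7419
  age 4: 0.04272 × 1.9 = 0.0812
  age 5: 0.01696 × 4.9 = 0.0831
  age 6: 0.00933 × 5.7 = 0.0532
R₀ = 6.0306 + 0.2609 + 0.7419 + 0.0812 + 0.0831 + 0.0532 = 7.2509

7.251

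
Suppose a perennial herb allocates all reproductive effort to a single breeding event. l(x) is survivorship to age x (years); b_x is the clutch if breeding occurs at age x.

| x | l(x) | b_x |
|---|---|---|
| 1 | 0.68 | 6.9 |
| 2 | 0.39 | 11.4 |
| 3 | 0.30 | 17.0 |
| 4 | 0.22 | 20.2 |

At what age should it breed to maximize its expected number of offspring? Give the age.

Expected offspring if breeding at age x = l(x) × b_x:
  age 1: 0.68 × 6.9 = 4.692
  age 2: 0.39 × 11.4 = 4.446
  age 3: 0.30 × 17.0 = 5.100
  age 4: 0.22 × 20.2 = 4.444
Maximum at age 3 (5.100).

3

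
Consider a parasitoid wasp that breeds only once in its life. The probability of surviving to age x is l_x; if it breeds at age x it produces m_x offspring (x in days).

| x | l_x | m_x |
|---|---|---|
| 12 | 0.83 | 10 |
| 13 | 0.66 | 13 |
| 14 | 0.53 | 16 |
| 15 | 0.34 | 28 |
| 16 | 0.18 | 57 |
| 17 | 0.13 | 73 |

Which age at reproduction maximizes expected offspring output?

Expected offspring if breeding at age x = l_x × m_x:
  age 12: 0.83 × 10 = 8.300
  age 13: 0.66 × 13 = 8.580
  age 14: 0.53 × 16 = 8.480
  age 15: 0.34 × 28 = 9.520
  age 16: 0.18 × 57 = 10.260
  age 17: 0.13 × 73 = 9.490
Maximum at age 16 (10.260).

16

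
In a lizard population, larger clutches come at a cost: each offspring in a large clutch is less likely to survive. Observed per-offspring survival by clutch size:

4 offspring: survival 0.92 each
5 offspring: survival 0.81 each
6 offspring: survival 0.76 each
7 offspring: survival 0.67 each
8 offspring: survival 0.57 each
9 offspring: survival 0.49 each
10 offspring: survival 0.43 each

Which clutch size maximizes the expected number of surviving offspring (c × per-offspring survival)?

Expected surviving offspring = c × s(c):
  c=4: 4 × 0.92 = 3.680
  c=5: 5 × 0.81 = 4.050
  c=6: 6 × 0.76 = 4.560
  c=7: 7 × 0.67 = 4.690
  c=8: 8 × 0.57 = 4.560
  c=9: 9 × 0.49 = 4.410
  c=10: 10 × 0.43 = 4.300
Maximum at c = 7 (4.690 surviving offspring).

7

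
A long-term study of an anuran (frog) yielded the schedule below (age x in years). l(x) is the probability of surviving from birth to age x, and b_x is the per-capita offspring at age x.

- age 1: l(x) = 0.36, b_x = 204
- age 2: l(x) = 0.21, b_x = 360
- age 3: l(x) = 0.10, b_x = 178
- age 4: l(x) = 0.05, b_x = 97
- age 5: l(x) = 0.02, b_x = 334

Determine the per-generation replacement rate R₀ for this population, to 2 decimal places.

178.37

R₀ = Σ l(x) b_x:
  age 1: 0.36 × 204 = 73.4400
  age 2: 0.21 × 360 = 75.6000
  age 3: 0.10 × 178 = 17.8000
  age 4: 0.05 × 97 = 4.8500
  age 5: 0.02 × 334 = 6.6800
R₀ = 73.4400 + 75.6000 + 17.8000 + 4.8500 + 6.6800 = 178.3700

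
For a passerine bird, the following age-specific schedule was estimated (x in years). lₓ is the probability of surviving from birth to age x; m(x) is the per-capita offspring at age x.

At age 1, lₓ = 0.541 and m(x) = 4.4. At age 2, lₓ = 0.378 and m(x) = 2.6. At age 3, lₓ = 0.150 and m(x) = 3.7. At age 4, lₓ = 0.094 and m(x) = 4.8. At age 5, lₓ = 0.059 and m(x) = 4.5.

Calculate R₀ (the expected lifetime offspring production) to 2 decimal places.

R₀ = Σ lₓ m(x):
  age 1: 0.541 × 4.4 = 2.3804
  age 2: 0.378 × 2.6 = 0.9828
  age 3: 0.150 × 3.7 = 0.5550
  age 4: 0.094 × 4.8 = 0.4512
  age 5: 0.059 × 4.5 = 0.2655
R₀ = 2.3804 + 0.9828 + 0.5550 + 0.4512 + 0.2655 = 4.6349

4.63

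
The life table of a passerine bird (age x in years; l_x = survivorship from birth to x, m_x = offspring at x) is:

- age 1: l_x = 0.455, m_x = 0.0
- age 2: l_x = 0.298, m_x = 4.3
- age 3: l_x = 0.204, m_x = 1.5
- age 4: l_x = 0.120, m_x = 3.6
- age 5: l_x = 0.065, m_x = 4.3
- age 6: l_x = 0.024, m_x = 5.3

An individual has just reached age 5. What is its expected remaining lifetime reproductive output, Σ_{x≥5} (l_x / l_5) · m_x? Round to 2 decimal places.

l_5 = 0.065. Conditional survival from age 5 to x is l_x / l_5.
  x=5: (0.065/0.065) × 4.3 = 4.3000
  x=6: (0.024/0.065) × 5.3 = 1.9569
Sum = 4.3000 + 1.9569 = 6.2569

6.26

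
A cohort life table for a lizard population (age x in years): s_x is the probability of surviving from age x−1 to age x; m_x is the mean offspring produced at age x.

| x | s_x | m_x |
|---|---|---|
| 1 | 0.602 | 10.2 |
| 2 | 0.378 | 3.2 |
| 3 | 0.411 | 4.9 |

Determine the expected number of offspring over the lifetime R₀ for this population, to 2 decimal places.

Survivorship from birth: l_x = s_1·s_2·…·s_x.
  l_1 = 0.60200
  l_2 = 0.22756
  l_3 = 0.09353
R₀ = Σ l_x m_x:
  age 1: 0.60200 × 10.2 = 6.1404
  age 2: 0.22756 × 3.2 = 0.7282
  age 3: 0.09353 × 4.9 = 0.4583
R₀ = 6.1404 + 0.7282 + 0.4583 = 7.3269

7.33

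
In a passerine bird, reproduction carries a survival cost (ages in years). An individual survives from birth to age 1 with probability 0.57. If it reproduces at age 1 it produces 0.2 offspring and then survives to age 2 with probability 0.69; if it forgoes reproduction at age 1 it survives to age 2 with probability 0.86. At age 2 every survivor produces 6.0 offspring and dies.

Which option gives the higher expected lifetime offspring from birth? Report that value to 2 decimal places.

2.94

breed at age 1: R₀ = 0.57 × (0.2 + 0.69 × 6.0) = 0.57 × 4.3400 = 2.4738
delay to age 2: R₀ = 0.57 × (0.86 × 6.0) = 0.57 × 5.1600 = 2.9412
Higher: delay to age 2 (2.9412).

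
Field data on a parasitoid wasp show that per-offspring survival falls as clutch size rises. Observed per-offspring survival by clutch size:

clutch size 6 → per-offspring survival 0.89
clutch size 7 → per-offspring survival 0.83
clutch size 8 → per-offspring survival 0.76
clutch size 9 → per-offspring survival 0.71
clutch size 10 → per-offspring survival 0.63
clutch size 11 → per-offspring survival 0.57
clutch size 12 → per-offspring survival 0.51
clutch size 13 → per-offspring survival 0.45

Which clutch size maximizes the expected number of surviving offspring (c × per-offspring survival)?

9

Expected surviving offspring = c × s(c):
  c=6: 6 × 0.89 = 5.340
  c=7: 7 × 0.83 = 5.810
  c=8: 8 × 0.76 = 6.080
  c=9: 9 × 0.71 = 6.390
  c=10: 10 × 0.63 = 6.300
  c=11: 11 × 0.57 = 6.270
  c=12: 12 × 0.51 = 6.120
  c=13: 13 × 0.45 = 5.850
Maximum at c = 9 (6.390 surviving offspring).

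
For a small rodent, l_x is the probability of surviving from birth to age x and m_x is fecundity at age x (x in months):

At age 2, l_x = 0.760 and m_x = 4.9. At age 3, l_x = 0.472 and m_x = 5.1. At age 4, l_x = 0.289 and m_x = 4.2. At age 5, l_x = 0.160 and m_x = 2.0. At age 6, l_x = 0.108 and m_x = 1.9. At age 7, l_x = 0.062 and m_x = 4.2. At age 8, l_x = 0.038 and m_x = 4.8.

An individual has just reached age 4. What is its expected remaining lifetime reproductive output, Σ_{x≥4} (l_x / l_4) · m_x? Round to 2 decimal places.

7.55

l_4 = 0.289. Conditional survival from age 4 to x is l_x / l_4.
  x=4: (0.289/0.289) × 4.2 = 4.2000
  x=5: (0.160/0.289) × 2.0 = 1.1073
  x=6: (0.108/0.289) × 1.9 = 0.7100
  x=7: (0.062/0.289) × 4.2 = 0.9010
  x=8: (0.038/0.289) × 4.8 = 0.6311
Sum = 4.2000 + 1.1073 + 0.7100 + 0.9010 + 0.6311 = 7.5495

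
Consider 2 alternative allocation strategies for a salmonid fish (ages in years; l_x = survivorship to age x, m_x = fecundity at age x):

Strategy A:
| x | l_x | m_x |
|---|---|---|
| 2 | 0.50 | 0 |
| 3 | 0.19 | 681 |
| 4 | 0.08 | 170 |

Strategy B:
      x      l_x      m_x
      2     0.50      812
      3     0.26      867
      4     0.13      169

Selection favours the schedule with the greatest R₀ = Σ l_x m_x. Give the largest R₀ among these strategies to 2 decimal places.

653.39

Strategy A: R₀ = 0.50×0 + 0.19×681 + 0.08×170 = 142.9900
Strategy B: R₀ = 0.50×812 + 0.26×867 + 0.13×169 = 653.3900
Highest R₀: strategy B with 653.3900.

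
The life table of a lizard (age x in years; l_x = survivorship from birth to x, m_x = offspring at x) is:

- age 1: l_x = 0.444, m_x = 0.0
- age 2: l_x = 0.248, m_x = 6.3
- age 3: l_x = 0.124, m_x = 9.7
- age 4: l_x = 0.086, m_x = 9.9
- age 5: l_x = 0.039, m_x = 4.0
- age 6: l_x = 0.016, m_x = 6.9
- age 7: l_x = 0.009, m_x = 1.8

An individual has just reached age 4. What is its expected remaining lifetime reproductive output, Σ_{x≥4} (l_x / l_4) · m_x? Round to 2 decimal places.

13.19

l_4 = 0.086. Conditional survival from age 4 to x is l_x / l_4.
  x=4: (0.086/0.086) × 9.9 = 9.9000
  x=5: (0.039/0.086) × 4.0 = 1.8140
  x=6: (0.016/0.086) × 6.9 = 1.2837
  x=7: (0.009/0.086) × 1.8 = 0.1884
Sum = 9.9000 + 1.8140 + 1.2837 + 0.1884 = 13.1860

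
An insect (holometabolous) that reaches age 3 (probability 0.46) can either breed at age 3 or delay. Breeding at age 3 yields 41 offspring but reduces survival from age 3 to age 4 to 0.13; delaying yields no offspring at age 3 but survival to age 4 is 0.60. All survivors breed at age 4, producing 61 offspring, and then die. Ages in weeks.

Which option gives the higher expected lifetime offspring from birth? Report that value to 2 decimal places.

breed at age 3: R₀ = 0.46 × (41 + 0.13 × 61) = 0.46 × 48.9300 = 22.5078
delay to age 4: R₀ = 0.46 × (0.60 × 61) = 0.46 × 36.6000 = 16.8360
Higher: breed at age 3 (22.5078).

22.51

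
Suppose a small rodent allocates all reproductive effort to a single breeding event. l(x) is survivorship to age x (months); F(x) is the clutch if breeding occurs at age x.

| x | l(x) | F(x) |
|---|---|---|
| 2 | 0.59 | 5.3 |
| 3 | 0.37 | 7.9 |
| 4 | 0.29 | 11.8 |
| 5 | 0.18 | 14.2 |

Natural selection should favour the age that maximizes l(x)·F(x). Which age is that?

Expected offspring if breeding at age x = l(x) × F(x):
  age 2: 0.59 × 5.3 = 3.127
  age 3: 0.37 × 7.9 = 2.923
  age 4: 0.29 × 11.8 = 3.422
  age 5: 0.18 × 14.2 = 2.556
Maximum at age 4 (3.422).

4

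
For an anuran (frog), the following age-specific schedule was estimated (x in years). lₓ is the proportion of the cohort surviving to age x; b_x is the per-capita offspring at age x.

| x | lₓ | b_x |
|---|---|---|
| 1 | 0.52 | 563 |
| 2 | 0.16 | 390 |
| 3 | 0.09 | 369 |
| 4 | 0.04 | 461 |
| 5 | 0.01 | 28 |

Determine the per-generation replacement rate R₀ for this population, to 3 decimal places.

407.090

R₀ = Σ lₓ b_x:
  age 1: 0.52 × 563 = 292.7600
  age 2: 0.16 × 390 = 62.4000
  age 3: 0.09 × 369 = 33.2100
  age 4: 0.04 × 461 = 18.4400
  age 5: 0.01 × 28 = 0.2800
R₀ = 292.7600 + 62.4000 + 33.2100 + 18.4400 + 0.2800 = 407.0900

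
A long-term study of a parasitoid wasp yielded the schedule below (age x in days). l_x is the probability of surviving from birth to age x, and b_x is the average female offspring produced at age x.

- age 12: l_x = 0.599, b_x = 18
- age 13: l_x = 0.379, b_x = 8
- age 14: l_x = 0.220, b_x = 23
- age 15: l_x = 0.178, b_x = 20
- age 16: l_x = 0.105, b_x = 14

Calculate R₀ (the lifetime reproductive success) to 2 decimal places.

23.90

R₀ = Σ l_x b_x:
  age 12: 0.599 × 18 = 10.7820
  age 13: 0.379 × 8 = 3.0320
  age 14: 0.220 × 23 = 5.0600
  age 15: 0.178 × 20 = 3.5600
  age 16: 0.105 × 14 = 1.4700
R₀ = 10.7820 + 3.0320 + 5.0600 + 3.5600 + 1.4700 = 23.9040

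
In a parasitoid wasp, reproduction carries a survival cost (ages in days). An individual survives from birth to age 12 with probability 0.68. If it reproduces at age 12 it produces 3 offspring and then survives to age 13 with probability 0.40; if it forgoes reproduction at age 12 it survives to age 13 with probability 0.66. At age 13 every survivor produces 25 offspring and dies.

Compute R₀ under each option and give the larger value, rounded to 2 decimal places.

breed at age 12: R₀ = 0.68 × (3 + 0.40 × 25) = 0.68 × 13.0000 = 8.8400
delay to age 13: R₀ = 0.68 × (0.66 × 25) = 0.68 × 16.5000 = 11.2200
Higher: delay to age 13 (11.2200).

11.22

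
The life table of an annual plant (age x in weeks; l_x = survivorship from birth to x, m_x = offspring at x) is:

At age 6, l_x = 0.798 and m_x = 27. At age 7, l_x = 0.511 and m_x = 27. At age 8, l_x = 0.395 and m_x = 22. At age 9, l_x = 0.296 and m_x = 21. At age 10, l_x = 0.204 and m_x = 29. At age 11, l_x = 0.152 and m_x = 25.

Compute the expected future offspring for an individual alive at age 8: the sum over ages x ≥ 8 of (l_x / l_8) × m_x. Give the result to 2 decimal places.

l_8 = 0.395. Conditional survival from age 8 to x is l_x / l_8.
  x=8: (0.395/0.395) × 22 = 22.0000
  x=9: (0.296/0.395) × 21 = 15.7367
  x=10: (0.204/0.395) × 29 = 14.9772
  x=11: (0.152/0.395) × 25 = 9.6203
Sum = 22.0000 + 15.7367 + 14.9772 + 9.6203 = 62.3342

62.33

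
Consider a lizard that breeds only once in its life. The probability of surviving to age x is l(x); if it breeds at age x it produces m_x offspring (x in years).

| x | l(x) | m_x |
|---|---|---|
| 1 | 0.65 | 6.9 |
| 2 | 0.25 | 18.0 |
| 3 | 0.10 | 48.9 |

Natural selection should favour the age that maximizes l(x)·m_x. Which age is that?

Expected offspring if breeding at age x = l(x) × m_x:
  age 1: 0.65 × 6.9 = 4.485
  age 2: 0.25 × 18.0 = 4.500
  age 3: 0.10 × 48.9 = 4.890
Maximum at age 3 (4.890).

3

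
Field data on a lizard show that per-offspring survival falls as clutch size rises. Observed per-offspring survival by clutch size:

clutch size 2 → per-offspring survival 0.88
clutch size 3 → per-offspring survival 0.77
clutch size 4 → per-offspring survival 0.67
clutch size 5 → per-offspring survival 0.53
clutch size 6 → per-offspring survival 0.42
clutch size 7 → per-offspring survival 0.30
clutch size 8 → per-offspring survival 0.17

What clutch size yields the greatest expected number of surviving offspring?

4

Expected surviving offspring = c × s(c):
  c=2: 2 × 0.88 = 1.760
  c=3: 3 × 0.77 = 2.310
  c=4: 4 × 0.67 = 2.680
  c=5: 5 × 0.53 = 2.650
  c=6: 6 × 0.42 = 2.520
  c=7: 7 × 0.30 = 2.100
  c=8: 8 × 0.17 = 1.360
Maximum at c = 4 (2.680 surviving offspring).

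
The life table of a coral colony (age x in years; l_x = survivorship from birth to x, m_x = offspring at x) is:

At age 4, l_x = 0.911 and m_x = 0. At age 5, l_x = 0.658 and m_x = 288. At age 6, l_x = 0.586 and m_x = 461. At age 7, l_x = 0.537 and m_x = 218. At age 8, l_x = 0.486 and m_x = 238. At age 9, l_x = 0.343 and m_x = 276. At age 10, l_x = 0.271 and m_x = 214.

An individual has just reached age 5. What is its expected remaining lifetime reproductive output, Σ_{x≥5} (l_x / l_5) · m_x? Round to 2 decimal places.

1284.26

l_5 = 0.658. Conditional survival from age 5 to x is l_x / l_5.
  x=5: (0.658/0.658) × 288 = 288.0000
  x=6: (0.586/0.658) × 461 = 410.5562
  x=7: (0.537/0.658) × 218 = 177.9119
  x=8: (0.486/0.658) × 238 = 175.7872
  x=9: (0.343/0.658) × 276 = 143.8723
  x=10: (0.271/0.658) × 214 = 88.1368
Sum = 288.0000 + 410.5562 + 177.9119 + 175.7872 + 143.8723 + 88.1368 = 1284.2644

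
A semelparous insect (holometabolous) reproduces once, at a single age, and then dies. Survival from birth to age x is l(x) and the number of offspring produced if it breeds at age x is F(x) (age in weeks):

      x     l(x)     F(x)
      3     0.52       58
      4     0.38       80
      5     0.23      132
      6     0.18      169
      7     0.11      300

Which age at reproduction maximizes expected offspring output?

Expected offspring if breeding at age x = l(x) × F(x):
  age 3: 0.52 × 58 = 30.160
  age 4: 0.38 × 80 = 30.400
  age 5: 0.23 × 132 = 30.360
  age 6: 0.18 × 169 = 30.420
  age 7: 0.11 × 300 = 33.000
Maximum at age 7 (33.000).

7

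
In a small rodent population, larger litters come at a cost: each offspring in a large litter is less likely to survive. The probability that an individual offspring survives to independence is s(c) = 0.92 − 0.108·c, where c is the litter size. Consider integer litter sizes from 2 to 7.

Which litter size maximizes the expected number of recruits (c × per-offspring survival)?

4

Expected recruits = c × s(c):
  c=2: 2 × 0.704 = 1.408
  c=3: 3 × 0.596 = 1.788
  c=4: 4 × 0.488 = 1.952
  c=5: 5 × 0.380 = 1.900
  c=6: 6 × 0.272 = 1.632
  c=7: 7 × 0.164 = 1.148
Maximum at c = 4 (1.952 recruits).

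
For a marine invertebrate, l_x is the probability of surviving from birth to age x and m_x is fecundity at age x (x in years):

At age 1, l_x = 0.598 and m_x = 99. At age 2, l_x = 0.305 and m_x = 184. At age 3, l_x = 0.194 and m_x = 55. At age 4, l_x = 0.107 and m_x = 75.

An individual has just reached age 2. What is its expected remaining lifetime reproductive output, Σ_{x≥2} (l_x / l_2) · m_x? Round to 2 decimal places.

245.30

l_2 = 0.305. Conditional survival from age 2 to x is l_x / l_2.
  x=2: (0.305/0.305) × 184 = 184.0000
  x=3: (0.194/0.305) × 55 = 34.9836
  x=4: (0.107/0.305) × 75 = 26.3115
Sum = 184.0000 + 34.9836 + 26.3115 = 245.2951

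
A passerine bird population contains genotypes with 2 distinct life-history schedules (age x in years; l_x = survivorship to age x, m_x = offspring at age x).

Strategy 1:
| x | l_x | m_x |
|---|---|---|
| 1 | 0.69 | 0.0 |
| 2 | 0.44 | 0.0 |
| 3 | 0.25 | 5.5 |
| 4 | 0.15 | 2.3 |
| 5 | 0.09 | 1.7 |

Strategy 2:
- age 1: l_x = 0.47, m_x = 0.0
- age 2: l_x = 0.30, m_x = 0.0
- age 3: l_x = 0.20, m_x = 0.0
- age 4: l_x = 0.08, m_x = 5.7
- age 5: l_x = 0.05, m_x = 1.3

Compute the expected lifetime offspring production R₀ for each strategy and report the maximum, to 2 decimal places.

Strategy 1: R₀ = 0.69×0.0 + 0.44×0.0 + 0.25×5.5 + 0.15×2.3 + 0.09×1.7 = 1.8730
Strategy 2: R₀ = 0.47×0.0 + 0.30×0.0 + 0.20×0.0 + 0.08×5.7 + 0.05×1.3 = 0.5210
Highest R₀: strategy 1 with 1.8730.

1.87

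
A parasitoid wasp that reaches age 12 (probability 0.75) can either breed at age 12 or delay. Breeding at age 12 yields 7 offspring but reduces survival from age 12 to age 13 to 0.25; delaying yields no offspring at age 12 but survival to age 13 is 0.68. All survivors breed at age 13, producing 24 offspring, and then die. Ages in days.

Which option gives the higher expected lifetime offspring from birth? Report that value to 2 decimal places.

breed at age 12: R₀ = 0.75 × (7 + 0.25 × 24) = 0.75 × 13.0000 = 9.7500
delay to age 13: R₀ = 0.75 × (0.68 × 24) = 0.75 × 16.3200 = 12.2400
Higher: delay to age 13 (12.2400).

12.24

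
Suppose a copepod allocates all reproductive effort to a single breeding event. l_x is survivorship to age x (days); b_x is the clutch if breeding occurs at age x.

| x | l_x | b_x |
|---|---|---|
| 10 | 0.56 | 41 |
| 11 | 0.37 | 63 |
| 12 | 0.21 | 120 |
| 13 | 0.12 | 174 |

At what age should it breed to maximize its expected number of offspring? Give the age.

12

Expected offspring if breeding at age x = l_x × b_x:
  age 10: 0.56 × 41 = 22.960
  age 11: 0.37 × 63 = 23.310
  age 12: 0.21 × 120 = 25.200
  age 13: 0.12 × 174 = 20.880
Maximum at age 12 (25.200).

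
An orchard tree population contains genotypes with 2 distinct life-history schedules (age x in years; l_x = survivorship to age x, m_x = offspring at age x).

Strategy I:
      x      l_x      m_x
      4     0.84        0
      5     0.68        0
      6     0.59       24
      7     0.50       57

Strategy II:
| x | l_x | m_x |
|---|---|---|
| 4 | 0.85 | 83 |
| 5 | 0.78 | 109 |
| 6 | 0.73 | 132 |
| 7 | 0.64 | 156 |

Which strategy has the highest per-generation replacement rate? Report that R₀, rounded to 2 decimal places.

351.77

Strategy I: R₀ = 0.84×0 + 0.68×0 + 0.59×24 + 0.50×57 = 42.6600
Strategy II: R₀ = 0.85×83 + 0.78×109 + 0.73×132 + 0.64×156 = 351.7700
Highest R₀: strategy II with 351.7700.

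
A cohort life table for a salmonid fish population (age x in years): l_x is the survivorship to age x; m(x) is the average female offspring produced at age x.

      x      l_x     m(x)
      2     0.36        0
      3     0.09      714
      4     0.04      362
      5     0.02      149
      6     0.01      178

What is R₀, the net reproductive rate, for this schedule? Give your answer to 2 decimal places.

83.50

R₀ = Σ l_x m(x):
  age 2: 0.36 × 0 = 0.0000
  age 3: 0.09 × 714 = 64.2600
  age 4: 0.04 × 362 = 14.4800
  age 5: 0.02 × 149 = 2.9800
  age 6: 0.01 × 178 = 1.7800
R₀ = 0.0000 + 64.2600 + 14.4800 + 2.9800 + 1.7800 = 83.5000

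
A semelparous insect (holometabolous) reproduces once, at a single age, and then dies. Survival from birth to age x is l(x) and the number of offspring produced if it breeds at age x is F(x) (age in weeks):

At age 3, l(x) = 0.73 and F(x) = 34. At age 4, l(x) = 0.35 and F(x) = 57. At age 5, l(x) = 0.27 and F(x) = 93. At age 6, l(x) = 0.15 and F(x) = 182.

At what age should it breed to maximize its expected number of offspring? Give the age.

6

Expected offspring if breeding at age x = l(x) × F(x):
  age 3: 0.73 × 34 = 24.820
  age 4: 0.35 × 57 = 19.950
  age 5: 0.27 × 93 = 25.110
  age 6: 0.15 × 182 = 27.300
Maximum at age 6 (27.300).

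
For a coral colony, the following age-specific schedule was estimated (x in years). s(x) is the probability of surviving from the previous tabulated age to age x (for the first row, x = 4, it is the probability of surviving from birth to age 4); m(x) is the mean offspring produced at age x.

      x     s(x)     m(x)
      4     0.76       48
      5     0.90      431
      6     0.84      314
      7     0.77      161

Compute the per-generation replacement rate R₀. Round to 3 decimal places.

Survivorship from birth: l_x = s_4·s_5·…·s_x.
  l_4 = 0.76000
  l_5 = 0.68400
  l_6 = 0.57456
  l_7 = 0.44241
R₀ = Σ l_x m(x):
  age 4: 0.76000 × 48 = 36.4800
  age 5: 0.68400 × 431 = 294.8040
  age 6: 0.57456 × 314 = 180.4118
  age 7: 0.44241 × 161 = 71.2280
R₀ = 36.4800 + 294.8040 + 180.4118 + 71.2280 = 582.9239

582.924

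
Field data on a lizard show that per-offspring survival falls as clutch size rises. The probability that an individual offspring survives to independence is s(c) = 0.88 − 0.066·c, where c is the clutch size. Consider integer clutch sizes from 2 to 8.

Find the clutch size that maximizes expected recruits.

Expected recruits = c × s(c):
  c=2: 2 × 0.748 = 1.496
  c=3: 3 × 0.682 = 2.046
  c=4: 4 × 0.616 = 2.464
  c=5: 5 × 0.550 = 2.750
  c=6: 6 × 0.484 = 2.904
  c=7: 7 × 0.418 = 2.926
  c=8: 8 × 0.352 = 2.816
Maximum at c = 7 (2.926 recruits).

7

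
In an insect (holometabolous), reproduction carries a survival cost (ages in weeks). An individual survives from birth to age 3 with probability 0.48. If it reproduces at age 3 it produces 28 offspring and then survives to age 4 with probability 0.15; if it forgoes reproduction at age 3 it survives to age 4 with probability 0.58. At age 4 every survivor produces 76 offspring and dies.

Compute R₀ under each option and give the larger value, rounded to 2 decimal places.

21.16

breed at age 3: R₀ = 0.48 × (28 + 0.15 × 76) = 0.48 × 39.4000 = 18.9120
delay to age 4: R₀ = 0.48 × (0.58 × 76) = 0.48 × 44.0800 = 21.1584
Higher: delay to age 4 (21.1584).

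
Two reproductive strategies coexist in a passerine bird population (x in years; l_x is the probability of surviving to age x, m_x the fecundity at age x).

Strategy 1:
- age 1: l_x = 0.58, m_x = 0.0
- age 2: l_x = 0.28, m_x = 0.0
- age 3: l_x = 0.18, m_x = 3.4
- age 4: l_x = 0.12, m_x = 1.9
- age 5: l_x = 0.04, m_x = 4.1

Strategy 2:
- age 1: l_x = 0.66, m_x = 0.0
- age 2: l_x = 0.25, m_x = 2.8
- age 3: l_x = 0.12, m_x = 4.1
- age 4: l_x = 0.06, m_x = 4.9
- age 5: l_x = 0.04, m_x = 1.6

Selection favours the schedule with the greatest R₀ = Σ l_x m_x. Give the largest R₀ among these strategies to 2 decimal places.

1.55

Strategy 1: R₀ = 0.58×0.0 + 0.28×0.0 + 0.18×3.4 + 0.12×1.9 + 0.04×4.1 = 1.0040
Strategy 2: R₀ = 0.66×0.0 + 0.25×2.8 + 0.12×4.1 + 0.06×4.9 + 0.04×1.6 = 1.5500
Highest R₀: strategy 2 with 1.5500.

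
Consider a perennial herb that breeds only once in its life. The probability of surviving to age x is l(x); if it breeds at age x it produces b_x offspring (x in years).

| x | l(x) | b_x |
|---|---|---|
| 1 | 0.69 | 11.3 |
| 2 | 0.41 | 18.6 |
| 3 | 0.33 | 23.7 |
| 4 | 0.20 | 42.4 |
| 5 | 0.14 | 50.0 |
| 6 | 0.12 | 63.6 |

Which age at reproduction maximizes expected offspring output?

4

Expected offspring if breeding at age x = l(x) × b_x:
  age 1: 0.69 × 11.3 = 7.797
  age 2: 0.41 × 18.6 = 7.626
  age 3: 0.33 × 23.7 = 7.821
  age 4: 0.20 × 42.4 = 8.480
  age 5: 0.14 × 50.0 = 7.000
  age 6: 0.12 × 63.6 = 7.632
Maximum at age 4 (8.480).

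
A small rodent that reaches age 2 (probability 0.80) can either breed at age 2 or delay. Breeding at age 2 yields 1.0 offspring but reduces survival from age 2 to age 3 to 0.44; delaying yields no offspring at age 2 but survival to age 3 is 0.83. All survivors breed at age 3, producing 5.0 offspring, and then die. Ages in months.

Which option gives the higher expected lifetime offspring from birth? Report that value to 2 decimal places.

breed at age 2: R₀ = 0.80 × (1.0 + 0.44 × 5.0) = 0.80 × 3.2000 = 2.5600
delay to age 3: R₀ = 0.80 × (0.83 × 5.0) = 0.80 × 4.1500 = 3.3200
Higher: delay to age 3 (3.3200).

3.32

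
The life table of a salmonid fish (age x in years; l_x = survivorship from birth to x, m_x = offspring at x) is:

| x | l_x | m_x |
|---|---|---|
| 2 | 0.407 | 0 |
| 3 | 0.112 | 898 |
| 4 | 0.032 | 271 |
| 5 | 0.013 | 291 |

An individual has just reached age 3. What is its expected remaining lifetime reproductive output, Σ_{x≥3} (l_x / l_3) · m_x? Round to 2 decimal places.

1009.21

l_3 = 0.112. Conditional survival from age 3 to x is l_x / l_3.
  x=3: (0.112/0.112) × 898 = 898.0000
  x=4: (0.032/0.112) × 271 = 77.4286
  x=5: (0.013/0.112) × 291 = 33.7768
Sum = 898.0000 + 77.4286 + 33.7768 = 1009.2054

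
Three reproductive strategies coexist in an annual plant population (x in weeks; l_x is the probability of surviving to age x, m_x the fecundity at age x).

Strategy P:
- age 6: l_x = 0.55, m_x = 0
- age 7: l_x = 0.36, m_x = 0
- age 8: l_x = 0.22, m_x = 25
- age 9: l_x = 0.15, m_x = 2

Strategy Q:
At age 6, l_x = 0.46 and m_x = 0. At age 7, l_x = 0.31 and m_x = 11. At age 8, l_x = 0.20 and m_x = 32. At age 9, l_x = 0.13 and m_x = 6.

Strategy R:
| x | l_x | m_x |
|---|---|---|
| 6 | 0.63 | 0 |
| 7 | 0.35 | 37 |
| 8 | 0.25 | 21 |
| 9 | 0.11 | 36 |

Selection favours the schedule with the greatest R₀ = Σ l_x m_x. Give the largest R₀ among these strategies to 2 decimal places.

Strategy P: R₀ = 0.55×0 + 0.36×0 + 0.22×25 + 0.15×2 = 5.8000
Strategy Q: R₀ = 0.46×0 + 0.31×11 + 0.20×32 + 0.13×6 = 10.5900
Strategy R: R₀ = 0.63×0 + 0.35×37 + 0.25×21 + 0.11×36 = 22.1600
Highest R₀: strategy R with 22.1600.

22.16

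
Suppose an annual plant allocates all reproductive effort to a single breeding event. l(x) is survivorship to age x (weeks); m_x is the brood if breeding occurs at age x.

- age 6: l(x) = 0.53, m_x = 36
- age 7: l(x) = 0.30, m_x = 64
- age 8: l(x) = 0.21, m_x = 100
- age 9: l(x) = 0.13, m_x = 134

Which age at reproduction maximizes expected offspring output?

8

Expected offspring if breeding at age x = l(x) × m_x:
  age 6: 0.53 × 36 = 19.080
  age 7: 0.30 × 64 = 19.200
  age 8: 0.21 × 100 = 21.000
  age 9: 0.13 × 134 = 17.420
Maximum at age 8 (21.000).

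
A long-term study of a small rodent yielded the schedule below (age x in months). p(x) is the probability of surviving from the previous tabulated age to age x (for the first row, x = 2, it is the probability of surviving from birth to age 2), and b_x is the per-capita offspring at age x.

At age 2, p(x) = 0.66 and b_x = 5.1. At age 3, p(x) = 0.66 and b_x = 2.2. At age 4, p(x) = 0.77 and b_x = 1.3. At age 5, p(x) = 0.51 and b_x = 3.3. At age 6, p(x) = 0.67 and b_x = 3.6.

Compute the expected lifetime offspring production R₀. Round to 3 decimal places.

Survivorship from birth: l_x = p_2·p_3·…·p_x.
  l_2 = 0.66000
  l_3 = 0.43560
  l_4 = 0.33541
  l_5 = 0.17106
  l_6 = 0.11461
R₀ = Σ l_x b_x:
  age 2: 0.66000 × 5.1 = 3.3660
  age 3: 0.43560 × 2.2 = 0.9583
  age 4: 0.33541 × 1.3 = 0.4360
  age 5: 0.17106 × 3.3 = 0.5645
  age 6: 0.11461 × 3.6 = 0.4126
R₀ = 3.3660 + 0.9583 + 0.4360 + 0.5645 + 0.4126 = 5.7374

5.737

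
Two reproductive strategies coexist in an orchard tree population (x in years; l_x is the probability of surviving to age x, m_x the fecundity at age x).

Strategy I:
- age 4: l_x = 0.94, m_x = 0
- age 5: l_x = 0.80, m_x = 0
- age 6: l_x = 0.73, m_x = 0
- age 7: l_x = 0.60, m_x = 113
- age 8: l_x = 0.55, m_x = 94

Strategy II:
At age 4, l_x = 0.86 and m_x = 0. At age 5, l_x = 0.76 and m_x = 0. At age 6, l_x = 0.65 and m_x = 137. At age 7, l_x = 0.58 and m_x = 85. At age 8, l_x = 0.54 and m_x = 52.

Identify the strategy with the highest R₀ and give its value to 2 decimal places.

Strategy I: R₀ = 0.94×0 + 0.80×0 + 0.73×0 + 0.60×113 + 0.55×94 = 119.5000
Strategy II: R₀ = 0.86×0 + 0.76×0 + 0.65×137 + 0.58×85 + 0.54×52 = 166.4300
Highest R₀: strategy II with 166.4300.

166.43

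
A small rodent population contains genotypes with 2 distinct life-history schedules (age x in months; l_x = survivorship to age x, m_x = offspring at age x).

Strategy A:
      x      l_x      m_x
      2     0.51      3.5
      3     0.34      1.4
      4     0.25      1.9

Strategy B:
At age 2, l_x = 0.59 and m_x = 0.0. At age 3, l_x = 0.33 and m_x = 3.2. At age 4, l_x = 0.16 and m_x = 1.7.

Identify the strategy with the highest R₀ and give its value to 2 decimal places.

Strategy A: R₀ = 0.51×3.5 + 0.34×1.4 + 0.25×1.9 = 2.7360
Strategy B: R₀ = 0.59×0.0 + 0.33×3.2 + 0.16×1.7 = 1.3280
Highest R₀: strategy A with 2.7360.

2.74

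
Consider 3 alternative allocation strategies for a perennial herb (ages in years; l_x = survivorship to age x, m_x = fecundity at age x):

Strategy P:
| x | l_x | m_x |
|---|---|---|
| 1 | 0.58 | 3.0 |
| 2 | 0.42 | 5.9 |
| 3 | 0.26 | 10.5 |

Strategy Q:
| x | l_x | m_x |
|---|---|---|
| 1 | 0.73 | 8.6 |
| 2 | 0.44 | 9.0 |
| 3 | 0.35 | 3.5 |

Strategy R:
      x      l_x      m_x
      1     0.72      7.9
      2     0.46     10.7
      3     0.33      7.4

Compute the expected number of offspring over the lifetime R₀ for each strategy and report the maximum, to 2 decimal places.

13.05

Strategy P: R₀ = 0.58×3.0 + 0.42×5.9 + 0.26×10.5 = 6.9480
Strategy Q: R₀ = 0.73×8.6 + 0.44×9.0 + 0.35×3.5 = 11.4630
Strategy R: R₀ = 0.72×7.9 + 0.46×10.7 + 0.33×7.4 = 13.0520
Highest R₀: strategy R with 13.0520.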